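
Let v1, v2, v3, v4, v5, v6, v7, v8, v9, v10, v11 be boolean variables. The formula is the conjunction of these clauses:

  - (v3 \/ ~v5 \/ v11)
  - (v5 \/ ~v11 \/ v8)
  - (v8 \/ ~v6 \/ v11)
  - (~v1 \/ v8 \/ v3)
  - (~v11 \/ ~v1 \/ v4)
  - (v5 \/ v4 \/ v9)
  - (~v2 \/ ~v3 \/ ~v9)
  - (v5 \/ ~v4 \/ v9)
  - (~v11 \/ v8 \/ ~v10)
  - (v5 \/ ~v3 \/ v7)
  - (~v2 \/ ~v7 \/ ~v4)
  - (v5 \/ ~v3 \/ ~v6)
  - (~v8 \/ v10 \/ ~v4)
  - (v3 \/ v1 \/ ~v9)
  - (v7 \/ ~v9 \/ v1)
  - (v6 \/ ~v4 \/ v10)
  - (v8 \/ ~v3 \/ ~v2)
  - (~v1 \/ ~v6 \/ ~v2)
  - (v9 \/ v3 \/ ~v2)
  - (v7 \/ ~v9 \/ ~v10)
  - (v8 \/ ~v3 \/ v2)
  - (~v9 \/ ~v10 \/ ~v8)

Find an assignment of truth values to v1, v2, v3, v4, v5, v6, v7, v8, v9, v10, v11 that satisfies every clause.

v1=1  v2=0  v3=1  v4=0  v5=1  v6=1  v7=1  v8=1  v9=1  v10=0  v11=0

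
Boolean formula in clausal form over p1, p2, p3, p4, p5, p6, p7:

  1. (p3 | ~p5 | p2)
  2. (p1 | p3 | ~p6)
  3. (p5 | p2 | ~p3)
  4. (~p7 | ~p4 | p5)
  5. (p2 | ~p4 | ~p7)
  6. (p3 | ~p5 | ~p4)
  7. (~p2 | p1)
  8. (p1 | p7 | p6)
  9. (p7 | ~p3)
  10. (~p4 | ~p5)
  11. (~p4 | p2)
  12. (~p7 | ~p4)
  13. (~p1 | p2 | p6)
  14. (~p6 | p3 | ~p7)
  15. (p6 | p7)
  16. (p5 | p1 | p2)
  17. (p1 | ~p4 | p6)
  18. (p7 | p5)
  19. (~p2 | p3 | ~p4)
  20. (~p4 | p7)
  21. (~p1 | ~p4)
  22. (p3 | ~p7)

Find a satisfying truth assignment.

p1=True  p2=False  p3=True  p4=False  p5=True  p6=True  p7=True

Check each clause:
  1. (p2 | ~p5 | p3) — p3 is true.
  2. (~p6 | p3 | p1) — p1 is true.
  3. (~p3 | p2 | p5) — p5 is true.
  4. (~p4 | ~p7 | p5) — ~p4 is true.
  5. (p2 | ~p4 | ~p7) — ~p4 is true.
  6. (~p4 | p3 | ~p5) — p3 is true.
  7. (~p2 | p1) — p1 is true.
  8. (p1 | p6 | p7) — p1 is true.
  9. (p7 | ~p3) — p7 is true.
  10. (~p5 | ~p4) — ~p4 is true.
  11. (~p4 | p2) — ~p4 is true.
  12. (~p4 | ~p7) — ~p4 is true.
  13. (p6 | p2 | ~p1) — p6 is true.
  14. (~p7 | p3 | ~p6) — p3 is true.
  15. (p7 | p6) — p6 is true.
  16. (p1 | p5 | p2) — p1 is true.
  17. (p1 | ~p4 | p6) — p1 is true.
  18. (p7 | p5) — p5 is true.
  19. (~p4 | p3 | ~p2) — p3 is true.
  20. (~p4 | p7) — ~p4 is true.
  21. (~p4 | ~p1) — ~p4 is true.
  22. (~p7 | p3) — p3 is true.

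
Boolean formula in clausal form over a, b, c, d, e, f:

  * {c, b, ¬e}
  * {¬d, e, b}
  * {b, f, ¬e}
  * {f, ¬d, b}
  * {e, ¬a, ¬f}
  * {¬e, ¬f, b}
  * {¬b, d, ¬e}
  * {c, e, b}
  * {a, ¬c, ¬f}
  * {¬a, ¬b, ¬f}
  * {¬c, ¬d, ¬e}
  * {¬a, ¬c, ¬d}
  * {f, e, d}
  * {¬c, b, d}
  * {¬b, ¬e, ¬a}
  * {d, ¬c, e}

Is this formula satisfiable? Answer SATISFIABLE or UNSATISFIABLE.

Branch on a: take a = False.
Try b = True.
The remaining clauses are satisfied by c = True, d = True, e = False, f = False.
Every clause has at least one true literal under this assignment.
So a = F, b = T, c = T, d = T, e = F, f = F is a satisfying assignment.

SATISFIABLE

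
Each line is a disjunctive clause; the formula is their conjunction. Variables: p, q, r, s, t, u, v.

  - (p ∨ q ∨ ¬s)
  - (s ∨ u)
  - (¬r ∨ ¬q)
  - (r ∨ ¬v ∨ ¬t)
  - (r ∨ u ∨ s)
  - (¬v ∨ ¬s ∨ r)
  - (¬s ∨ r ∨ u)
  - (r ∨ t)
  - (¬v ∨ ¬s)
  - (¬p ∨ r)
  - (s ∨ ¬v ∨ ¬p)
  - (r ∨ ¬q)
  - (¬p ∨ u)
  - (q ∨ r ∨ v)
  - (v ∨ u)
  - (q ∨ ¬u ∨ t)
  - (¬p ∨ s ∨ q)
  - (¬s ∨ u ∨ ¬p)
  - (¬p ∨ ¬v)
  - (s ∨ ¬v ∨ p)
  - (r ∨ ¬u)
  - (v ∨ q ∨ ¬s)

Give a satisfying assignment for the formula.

p=False  q=False  r=True  s=False  t=True  u=True  v=False

Set p = False and propagate.
Try q = False.
  then s is forced to False.
  then u is forced to True.
  then t is forced to True.
  then v is forced to False.
  then r is forced to True.
Every clause has at least one true literal under this assignment.
Check each clause:
  1. (p ∨ ¬s ∨ q) — ¬s is true.
  2. (s ∨ u) — u is true.
  3. (¬r ∨ ¬q) — ¬q is true.
  4. (r ∨ ¬v ∨ ¬t) — r is true.
  5. (s ∨ u ∨ r) — r is true.
  6. (¬s ∨ ¬v ∨ r) — ¬v is true.
  7. (u ∨ r ∨ ¬s) — r is true.
  8. (t ∨ r) — r is true.
  9. (¬s ∨ ¬v) — ¬v is true.
  10. (r ∨ ¬p) — r is true.
  11. (¬p ∨ s ∨ ¬v) — ¬v is true.
  12. (¬q ∨ r) — r is true.
  13. (u ∨ ¬p) — ¬p is true.
  14. (v ∨ q ∨ r) — r is true.
  15. (v ∨ u) — u is true.
  16. (¬u ∨ t ∨ q) — t is true.
  17. (¬p ∨ s ∨ q) — ¬p is true.
  18. (u ∨ ¬p ∨ ¬s) — ¬s is true.
  19. (¬v ∨ ¬p) — ¬v is true.
  20. (¬v ∨ s ∨ p) — ¬v is true.
  21. (r ∨ ¬u) — r is true.
  22. (¬s ∨ v ∨ q) — ¬s is true.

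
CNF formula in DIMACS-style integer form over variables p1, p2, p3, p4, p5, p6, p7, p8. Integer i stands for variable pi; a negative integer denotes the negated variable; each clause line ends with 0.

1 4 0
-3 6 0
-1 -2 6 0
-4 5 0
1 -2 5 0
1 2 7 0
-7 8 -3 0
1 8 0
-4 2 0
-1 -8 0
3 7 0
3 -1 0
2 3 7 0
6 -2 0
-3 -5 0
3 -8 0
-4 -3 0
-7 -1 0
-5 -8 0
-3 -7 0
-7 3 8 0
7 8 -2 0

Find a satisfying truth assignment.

Pure literal: p6 appears only positively; assign p6 = True.
Branch on p1: take p1 = True.
  then p8 is forced to False.
  then p3 is forced to True.
  then p7 is forced to False.
  then p5 is forced to False.
  then p4 is forced to False.
  then p2 is forced to False.
Every clause has at least one true literal under this assignment.
Check each clause:
  1. (p1 ∨ p4) — p1 is true.
  2. (p6 ∨ ¬p3) — p6 is true.
  3. (¬p1 ∨ p6 ∨ ¬p2) — ¬p2 is true.
  4. (p5 ∨ ¬p4) — ¬p4 is true.
  5. (p1 ∨ p5 ∨ ¬p2) — p1 is true.
  6. (p1 ∨ p2 ∨ p7) — p1 is true.
  7. (¬p3 ∨ ¬p7 ∨ p8) — ¬p7 is true.
  8. (p8 ∨ p1) — p1 is true.
  9. (¬p4 ∨ p2) — ¬p4 is true.
  10. (¬p1 ∨ ¬p8) — ¬p8 is true.
  11. (p3 ∨ p7) — p3 is true.
  12. (¬p1 ∨ p3) — p3 is true.
  13. (p7 ∨ p3 ∨ p2) — p3 is true.
  14. (¬p2 ∨ p6) — p6 is true.
  15. (¬p3 ∨ ¬p5) — ¬p5 is true.
  16. (p3 ∨ ¬p8) — ¬p8 is true.
  17. (¬p4 ∨ ¬p3) — ¬p4 is true.
  18. (¬p7 ∨ ¬p1) — ¬p7 is true.
  19. (¬p5 ∨ ¬p8) — ¬p8 is true.
  20. (¬p7 ∨ ¬p3) — ¬p7 is true.
  21. (¬p7 ∨ p3 ∨ p8) — ¬p7 is true.
  22. (¬p2 ∨ p7 ∨ p8) — ¬p2 is true.

p1 = T, p2 = F, p3 = T, p4 = F, p5 = F, p6 = T, p7 = F, p8 = F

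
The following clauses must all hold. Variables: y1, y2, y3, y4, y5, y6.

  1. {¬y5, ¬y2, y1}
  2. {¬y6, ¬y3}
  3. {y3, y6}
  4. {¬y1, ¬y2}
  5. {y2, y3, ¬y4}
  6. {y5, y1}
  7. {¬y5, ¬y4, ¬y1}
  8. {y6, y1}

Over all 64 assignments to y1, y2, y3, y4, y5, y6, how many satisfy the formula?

6

Satisfying assignments:
  y1=F y2=F y3=F y4=F y5=T y6=T
  y1=T y2=F y3=F y4=F y5=F y6=T
  y1=T y2=F y3=F y4=F y5=T y6=T
  y1=T y2=F y3=T y4=F y5=F y6=F
  y1=T y2=F y3=T y4=F y5=T y6=F
  y1=T y2=F y3=T y4=T y5=F y6=F
Count: 6.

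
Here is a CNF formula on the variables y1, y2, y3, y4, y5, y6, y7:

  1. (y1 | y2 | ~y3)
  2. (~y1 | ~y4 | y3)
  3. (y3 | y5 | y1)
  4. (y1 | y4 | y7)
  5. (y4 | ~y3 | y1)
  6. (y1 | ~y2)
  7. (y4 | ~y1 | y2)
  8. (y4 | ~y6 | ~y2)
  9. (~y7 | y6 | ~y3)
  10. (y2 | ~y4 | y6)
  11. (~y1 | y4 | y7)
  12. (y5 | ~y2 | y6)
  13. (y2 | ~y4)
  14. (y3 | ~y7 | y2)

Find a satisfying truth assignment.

y5 occurs only positively in the remaining clauses — set y5 = True.
Branch on y1: take y1 = True.
Try y2 = True.
For the remaining variables, y3 = True, y4 = True, y6 = True, y7 = False works.
Check each clause:
  1. (y1 | ~y3 | y2) — y1 is true.
  2. (y3 | ~y4 | ~y1) — y3 is true.
  3. (y1 | y3 | y5) — y1 is true.
  4. (y4 | y1 | y7) — y1 is true.
  5. (y1 | ~y3 | y4) — y1 is true.
  6. (~y2 | y1) — y1 is true.
  7. (~y1 | y4 | y2) — y2 is true.
  8. (~y6 | y4 | ~y2) — y4 is true.
  9. (~y7 | ~y3 | y6) — ~y7 is true.
  10. (y6 | ~y4 | y2) — y2 is true.
  11. (y7 | ~y1 | y4) — y4 is true.
  12. (y5 | ~y2 | y6) — y5 is true.
  13. (~y4 | y2) — y2 is true.
  14. (~y7 | y3 | y2) — ~y7 is true.

y1 = True  y2 = True  y3 = True  y4 = True  y5 = True  y6 = True  y7 = False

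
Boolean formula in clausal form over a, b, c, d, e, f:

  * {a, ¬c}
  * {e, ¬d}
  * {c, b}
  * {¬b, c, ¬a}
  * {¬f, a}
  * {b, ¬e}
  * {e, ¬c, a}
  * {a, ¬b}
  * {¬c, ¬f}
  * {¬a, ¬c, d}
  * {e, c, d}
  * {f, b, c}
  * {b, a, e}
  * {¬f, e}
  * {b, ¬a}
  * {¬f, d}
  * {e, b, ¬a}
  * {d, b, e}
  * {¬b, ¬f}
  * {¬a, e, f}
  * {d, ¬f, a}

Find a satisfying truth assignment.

Set a = True and propagate.
  then b is forced to True.
  then c is forced to True.
  then f is forced to False.
  then d is forced to True.
  then e is forced to True.
Every clause has at least one true literal under this assignment.

a=1, b=1, c=1, d=1, e=1, f=0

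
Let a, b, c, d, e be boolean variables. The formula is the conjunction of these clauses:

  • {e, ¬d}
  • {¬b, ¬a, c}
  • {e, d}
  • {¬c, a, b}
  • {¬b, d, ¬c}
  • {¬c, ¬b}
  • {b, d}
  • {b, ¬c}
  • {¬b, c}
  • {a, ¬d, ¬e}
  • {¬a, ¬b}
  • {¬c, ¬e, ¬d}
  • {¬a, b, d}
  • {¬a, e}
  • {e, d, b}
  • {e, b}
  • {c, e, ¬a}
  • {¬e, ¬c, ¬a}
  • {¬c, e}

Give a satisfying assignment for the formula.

a = 1, b = 0, c = 0, d = 1, e = 1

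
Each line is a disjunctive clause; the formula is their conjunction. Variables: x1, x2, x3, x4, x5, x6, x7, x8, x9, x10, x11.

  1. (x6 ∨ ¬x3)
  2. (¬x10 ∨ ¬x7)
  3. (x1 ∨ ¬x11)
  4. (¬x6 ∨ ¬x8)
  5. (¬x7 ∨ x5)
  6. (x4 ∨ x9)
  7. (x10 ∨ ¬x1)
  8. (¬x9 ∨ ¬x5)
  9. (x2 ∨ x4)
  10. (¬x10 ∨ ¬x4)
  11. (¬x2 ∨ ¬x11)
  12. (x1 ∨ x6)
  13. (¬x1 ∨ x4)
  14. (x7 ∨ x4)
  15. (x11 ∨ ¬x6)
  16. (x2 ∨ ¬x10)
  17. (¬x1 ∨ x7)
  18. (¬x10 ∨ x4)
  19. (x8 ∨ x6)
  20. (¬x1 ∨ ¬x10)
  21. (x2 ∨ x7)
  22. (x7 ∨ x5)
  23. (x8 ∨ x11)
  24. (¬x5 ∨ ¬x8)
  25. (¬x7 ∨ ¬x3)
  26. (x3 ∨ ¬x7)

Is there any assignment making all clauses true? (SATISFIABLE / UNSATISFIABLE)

UNSATISFIABLE

x7 = True:
  propagation gives x10=False, x5=True, x1=False, x11=False; an empty clause results — contradiction.
x7 = False:
  propagation gives x4=True, x10=False, x1=False, x11=False; an empty clause results — contradiction.
Every branch closes, so no satisfying assignment exists.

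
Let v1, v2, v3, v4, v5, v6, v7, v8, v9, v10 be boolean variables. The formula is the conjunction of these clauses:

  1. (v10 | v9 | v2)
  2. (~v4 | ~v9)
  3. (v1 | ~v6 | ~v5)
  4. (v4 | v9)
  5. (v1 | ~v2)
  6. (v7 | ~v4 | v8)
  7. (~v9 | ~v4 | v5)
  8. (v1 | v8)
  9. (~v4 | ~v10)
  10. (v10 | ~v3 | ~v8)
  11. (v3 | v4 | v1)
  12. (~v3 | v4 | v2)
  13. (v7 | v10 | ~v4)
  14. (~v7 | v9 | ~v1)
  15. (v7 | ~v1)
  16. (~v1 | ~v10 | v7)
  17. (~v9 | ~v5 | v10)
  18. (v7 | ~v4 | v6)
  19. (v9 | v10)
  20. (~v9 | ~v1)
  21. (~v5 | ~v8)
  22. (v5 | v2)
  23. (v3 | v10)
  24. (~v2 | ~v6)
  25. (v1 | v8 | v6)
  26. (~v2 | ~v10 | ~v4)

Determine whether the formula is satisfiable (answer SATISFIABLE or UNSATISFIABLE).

v4 = True:
  propagation gives v9=False, v10=False; an empty clause results — contradiction.
v4 = False:
  propagation gives v9=True, v1=False, v2=False, v8=True; an empty clause results — contradiction.
Every branch closes, so no satisfying assignment exists.

UNSATISFIABLE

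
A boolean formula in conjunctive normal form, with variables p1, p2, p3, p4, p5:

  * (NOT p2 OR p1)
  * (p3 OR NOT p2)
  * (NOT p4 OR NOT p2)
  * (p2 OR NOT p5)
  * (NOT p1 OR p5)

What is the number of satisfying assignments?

Satisfying assignments:
  p1=F p2=F p3=F p4=F p5=F
  p1=F p2=F p3=F p4=T p5=F
  p1=F p2=F p3=T p4=F p5=F
  p1=F p2=F p3=T p4=T p5=F
  p1=T p2=T p3=T p4=F p5=T
Count: 5.

5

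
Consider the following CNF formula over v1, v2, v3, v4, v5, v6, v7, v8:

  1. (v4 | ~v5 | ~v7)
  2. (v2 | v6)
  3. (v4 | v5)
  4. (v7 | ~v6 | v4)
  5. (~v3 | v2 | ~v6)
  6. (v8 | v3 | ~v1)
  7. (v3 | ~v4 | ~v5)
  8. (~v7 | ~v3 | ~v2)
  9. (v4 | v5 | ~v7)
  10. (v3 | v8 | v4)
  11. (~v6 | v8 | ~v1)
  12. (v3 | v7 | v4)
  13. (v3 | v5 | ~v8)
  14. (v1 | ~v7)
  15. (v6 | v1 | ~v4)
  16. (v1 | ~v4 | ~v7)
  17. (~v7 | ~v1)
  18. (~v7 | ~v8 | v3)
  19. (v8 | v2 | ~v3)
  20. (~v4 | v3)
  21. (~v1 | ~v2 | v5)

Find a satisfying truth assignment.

v1 = True  v2 = True  v3 = True  v4 = True  v5 = True  v6 = True  v7 = False  v8 = True

Branch on v1: take v1 = True.
  then v7 is forced to False.
For the remaining variables, v2 = True, v3 = True, v4 = True, v5 = True, v6 = True, v8 = True works.
Every clause has at least one true literal under this assignment.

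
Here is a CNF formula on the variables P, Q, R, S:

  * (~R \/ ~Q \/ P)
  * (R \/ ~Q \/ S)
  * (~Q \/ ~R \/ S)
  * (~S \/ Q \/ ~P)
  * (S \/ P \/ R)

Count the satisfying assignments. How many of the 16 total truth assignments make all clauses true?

8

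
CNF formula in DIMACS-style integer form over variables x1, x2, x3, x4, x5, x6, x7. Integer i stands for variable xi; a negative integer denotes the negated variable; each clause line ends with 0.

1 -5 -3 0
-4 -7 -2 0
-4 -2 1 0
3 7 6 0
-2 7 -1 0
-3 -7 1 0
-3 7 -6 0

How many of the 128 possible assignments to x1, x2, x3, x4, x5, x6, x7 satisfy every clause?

Split on x7, then x1.
  x7=1, x1=1: x3, x5, x6 free; 3 ways for (x2,x4) × 2^3 = 24.
  x7=1, x1=0: x5, x6 free; 3 ways for (x2,x3,x4) × 2^2 = 12.
  x7=0, x1=1: x4, x5 free; 2 ways for (x2,x3,x6) × 2^2 = 8.
  x7=0, x1=0: 9 of the 32 assignments to (x2,x3,x4,x5,x6) work.
Total: 24 + 12 + 8 + 9 = 53.

53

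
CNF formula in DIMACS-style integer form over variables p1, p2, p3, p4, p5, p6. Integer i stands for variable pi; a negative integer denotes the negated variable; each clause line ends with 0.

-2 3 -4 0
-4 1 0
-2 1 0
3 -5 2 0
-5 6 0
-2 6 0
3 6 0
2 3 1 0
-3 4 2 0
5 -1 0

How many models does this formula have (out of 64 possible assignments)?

4

Satisfying assignments:
  p1=1 p2=0 p3=1 p4=1 p5=1 p6=1
  p1=1 p2=1 p3=0 p4=0 p5=1 p6=1
  p1=1 p2=1 p3=1 p4=0 p5=1 p6=1
  p1=1 p2=1 p3=1 p4=1 p5=1 p6=1
Count: 4.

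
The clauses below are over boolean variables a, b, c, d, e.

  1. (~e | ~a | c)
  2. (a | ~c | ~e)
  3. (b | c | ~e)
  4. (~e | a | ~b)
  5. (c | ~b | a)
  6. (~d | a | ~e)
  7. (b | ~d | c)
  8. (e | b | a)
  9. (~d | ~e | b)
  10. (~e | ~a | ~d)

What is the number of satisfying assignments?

Split on e, then a.
  e=1, a=1: remaining (b,c,d) ∈ {(0,1,0); (1,1,0)} — 2.
  e=1, a=0: a clause becomes empty — 0.
  e=0, a=1: 7 of the 8 assignments to (b,c,d) work.
  e=0, a=0: remaining (b,c,d) ∈ {(1,1,0); (1,1,1)} — 2.
Total: 2 + 0 + 7 + 2 = 11.

11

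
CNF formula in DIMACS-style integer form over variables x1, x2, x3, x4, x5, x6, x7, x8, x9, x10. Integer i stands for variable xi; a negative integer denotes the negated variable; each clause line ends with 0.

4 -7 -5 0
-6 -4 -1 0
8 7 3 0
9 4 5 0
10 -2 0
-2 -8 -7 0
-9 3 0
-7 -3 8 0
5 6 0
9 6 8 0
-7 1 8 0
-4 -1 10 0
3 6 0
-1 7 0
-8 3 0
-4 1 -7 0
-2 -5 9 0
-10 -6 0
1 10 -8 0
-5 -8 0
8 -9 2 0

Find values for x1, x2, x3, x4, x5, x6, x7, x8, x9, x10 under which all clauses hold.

x1=0, x2=0, x3=1, x4=1, x5=1, x6=1, x7=0, x8=0, x9=0, x10=0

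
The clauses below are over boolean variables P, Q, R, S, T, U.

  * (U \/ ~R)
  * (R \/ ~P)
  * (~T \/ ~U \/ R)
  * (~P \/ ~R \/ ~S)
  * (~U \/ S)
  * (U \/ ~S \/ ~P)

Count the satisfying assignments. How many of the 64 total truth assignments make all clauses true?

14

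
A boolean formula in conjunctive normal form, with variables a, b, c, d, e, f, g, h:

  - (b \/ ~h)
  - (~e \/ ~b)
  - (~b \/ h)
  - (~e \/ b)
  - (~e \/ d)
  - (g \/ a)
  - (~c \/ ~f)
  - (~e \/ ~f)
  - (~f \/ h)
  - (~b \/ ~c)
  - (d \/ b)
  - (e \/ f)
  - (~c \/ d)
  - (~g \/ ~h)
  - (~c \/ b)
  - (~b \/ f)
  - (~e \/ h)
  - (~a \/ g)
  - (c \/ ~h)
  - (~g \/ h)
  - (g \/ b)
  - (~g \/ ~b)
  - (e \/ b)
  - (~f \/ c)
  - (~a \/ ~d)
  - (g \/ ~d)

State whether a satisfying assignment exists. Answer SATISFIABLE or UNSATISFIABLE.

UNSATISFIABLE

b = True:
  propagation gives e=False, h=True, c=False; an empty clause results — contradiction.
b = False:
  propagation gives h=False, e=False; an empty clause results — contradiction.
Every branch closes, so no satisfying assignment exists.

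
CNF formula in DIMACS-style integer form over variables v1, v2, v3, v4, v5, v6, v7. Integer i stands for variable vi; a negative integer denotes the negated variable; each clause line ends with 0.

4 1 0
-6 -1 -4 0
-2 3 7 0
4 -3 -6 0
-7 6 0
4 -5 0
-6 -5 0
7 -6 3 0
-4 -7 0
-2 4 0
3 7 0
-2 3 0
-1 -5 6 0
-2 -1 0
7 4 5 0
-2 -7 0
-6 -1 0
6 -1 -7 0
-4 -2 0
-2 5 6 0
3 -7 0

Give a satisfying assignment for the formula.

v1 = False  v2 = False  v3 = True  v4 = True  v5 = False  v6 = True  v7 = False

v2 occurs only negated in the remaining clauses — set v2 = False.
Branch on v1: take v1 = False.
  then v4 is forced to True.
  then v7 is forced to False.
  then v3 is forced to True.
Branch on v5: take v5 = False.
v6 is now unconstrained; take v6 = True.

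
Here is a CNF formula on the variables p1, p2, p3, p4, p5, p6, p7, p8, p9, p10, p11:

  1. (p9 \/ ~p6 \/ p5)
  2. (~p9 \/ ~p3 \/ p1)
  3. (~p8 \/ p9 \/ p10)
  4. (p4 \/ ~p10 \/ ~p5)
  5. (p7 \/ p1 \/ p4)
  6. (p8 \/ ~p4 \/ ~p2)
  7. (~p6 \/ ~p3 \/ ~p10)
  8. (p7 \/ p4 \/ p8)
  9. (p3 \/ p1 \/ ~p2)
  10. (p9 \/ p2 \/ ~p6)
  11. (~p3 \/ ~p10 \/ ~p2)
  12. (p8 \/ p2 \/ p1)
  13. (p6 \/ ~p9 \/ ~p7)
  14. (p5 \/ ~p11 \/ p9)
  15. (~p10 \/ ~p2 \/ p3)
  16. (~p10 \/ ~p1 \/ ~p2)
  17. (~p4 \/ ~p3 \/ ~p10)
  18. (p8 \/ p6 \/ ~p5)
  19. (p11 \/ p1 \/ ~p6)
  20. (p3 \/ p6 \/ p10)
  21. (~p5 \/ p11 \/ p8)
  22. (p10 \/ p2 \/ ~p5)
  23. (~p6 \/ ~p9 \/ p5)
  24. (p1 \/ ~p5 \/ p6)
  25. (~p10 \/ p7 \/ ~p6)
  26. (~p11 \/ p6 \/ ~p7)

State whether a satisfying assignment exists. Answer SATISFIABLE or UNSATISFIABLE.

SATISFIABLE

Try p1 = True.
The remaining clauses are satisfied by p2 = True, p3 = True, p4 = False, p5 = True, p6 = True, p7 = True, p8 = False, p9 = False, p10 = False, p11 = True.
So p1=True, p2=True, p3=True, p4=False, p5=True, p6=True, p7=True, p8=False, p9=False, p10=False, p11=True is a satisfying assignment.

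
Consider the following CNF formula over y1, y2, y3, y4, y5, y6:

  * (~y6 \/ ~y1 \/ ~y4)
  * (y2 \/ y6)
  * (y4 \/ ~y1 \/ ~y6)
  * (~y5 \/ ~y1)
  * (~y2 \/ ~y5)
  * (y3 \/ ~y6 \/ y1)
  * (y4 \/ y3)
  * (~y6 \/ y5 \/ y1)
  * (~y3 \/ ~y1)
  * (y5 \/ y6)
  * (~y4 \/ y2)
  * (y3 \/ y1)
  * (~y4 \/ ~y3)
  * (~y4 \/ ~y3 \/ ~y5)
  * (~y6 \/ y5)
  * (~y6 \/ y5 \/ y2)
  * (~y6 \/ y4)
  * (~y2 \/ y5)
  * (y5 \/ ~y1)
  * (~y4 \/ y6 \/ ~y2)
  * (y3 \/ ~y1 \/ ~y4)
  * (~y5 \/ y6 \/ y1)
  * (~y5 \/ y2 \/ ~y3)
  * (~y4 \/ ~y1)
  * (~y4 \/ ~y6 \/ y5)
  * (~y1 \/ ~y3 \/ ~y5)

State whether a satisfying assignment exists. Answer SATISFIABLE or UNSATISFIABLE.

y5 = True:
  propagation gives y1=False, y2=False, y6=True, y3=True; an empty clause results — contradiction.
y5 = False:
  propagation gives y6=True; an empty clause results — contradiction.
Every branch closes, so no satisfying assignment exists.

UNSATISFIABLE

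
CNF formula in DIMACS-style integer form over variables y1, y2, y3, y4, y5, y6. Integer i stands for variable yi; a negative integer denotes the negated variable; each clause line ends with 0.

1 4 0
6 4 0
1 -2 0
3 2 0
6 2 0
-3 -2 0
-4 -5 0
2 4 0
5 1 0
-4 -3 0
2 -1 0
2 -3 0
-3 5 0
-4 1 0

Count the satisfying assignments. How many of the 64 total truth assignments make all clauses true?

The models are:
  y1=T y2=T y3=F y4=F y5=F y6=T
  y1=T y2=T y3=F y4=F y5=T y6=T
  y1=T y2=T y3=F y4=T y5=F y6=F
  y1=T y2=T y3=F y4=T y5=F y6=T
Count: 4.

4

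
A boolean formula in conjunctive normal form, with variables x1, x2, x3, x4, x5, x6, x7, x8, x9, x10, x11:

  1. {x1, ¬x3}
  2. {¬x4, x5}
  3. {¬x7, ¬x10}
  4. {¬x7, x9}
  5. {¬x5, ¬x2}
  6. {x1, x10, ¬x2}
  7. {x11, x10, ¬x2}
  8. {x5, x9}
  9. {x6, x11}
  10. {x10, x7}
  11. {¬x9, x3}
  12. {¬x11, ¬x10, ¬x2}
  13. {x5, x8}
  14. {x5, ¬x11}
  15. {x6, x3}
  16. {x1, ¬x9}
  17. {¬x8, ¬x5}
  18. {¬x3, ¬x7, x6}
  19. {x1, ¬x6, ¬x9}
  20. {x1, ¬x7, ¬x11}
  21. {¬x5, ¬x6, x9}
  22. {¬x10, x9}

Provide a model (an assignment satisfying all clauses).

x1 = True, x2 = True, x3 = True, x4 = False, x5 = False, x6 = True, x7 = False, x8 = True, x9 = True, x10 = True, x11 = False

Check each clause:
  1. {x1, ¬x3} — x1 is true.
  2. {x5, ¬x4} — ¬x4 is true.
  3. {¬x10, ¬x7} — ¬x7 is true.
  4. {¬x7, x9} — x9 is true.
  5. {¬x5, ¬x2} — ¬x5 is true.
  6. {x10, x1, ¬x2} — x1 is true.
  7. {x10, ¬x2, x11} — x10 is true.
  8. {x9, x5} — x9 is true.
  9. {x11, x6} — x6 is true.
  10. {x10, x7} — x10 is true.
  11. {x3, ¬x9} — x3 is true.
  12. {¬x10, ¬x2, ¬x11} — ¬x11 is true.
  13. {x5, x8} — x8 is true.
  14. {¬x11, x5} — ¬x11 is true.
  15. {x3, x6} — x3 is true.
  16. {x1, ¬x9} — x1 is true.
  17. {¬x5, ¬x8} — ¬x5 is true.
  18. {¬x3, ¬x7, x6} — ¬x7 is true.
  19. {¬x9, ¬x6, x1} — x1 is true.
  20. {¬x7, ¬x11, x1} — ¬x7 is true.
  21. {¬x5, ¬x6, x9} — x9 is true.
  22. {x9, ¬x10} — x9 is true.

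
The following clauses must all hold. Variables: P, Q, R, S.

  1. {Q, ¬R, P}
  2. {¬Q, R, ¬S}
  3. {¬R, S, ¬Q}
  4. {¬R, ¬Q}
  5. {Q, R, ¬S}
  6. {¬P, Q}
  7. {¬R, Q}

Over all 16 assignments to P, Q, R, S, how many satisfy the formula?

The models are:
  P=0 Q=0 R=0 S=0
  P=0 Q=1 R=0 S=0
  P=1 Q=1 R=0 S=0
Count: 3.

3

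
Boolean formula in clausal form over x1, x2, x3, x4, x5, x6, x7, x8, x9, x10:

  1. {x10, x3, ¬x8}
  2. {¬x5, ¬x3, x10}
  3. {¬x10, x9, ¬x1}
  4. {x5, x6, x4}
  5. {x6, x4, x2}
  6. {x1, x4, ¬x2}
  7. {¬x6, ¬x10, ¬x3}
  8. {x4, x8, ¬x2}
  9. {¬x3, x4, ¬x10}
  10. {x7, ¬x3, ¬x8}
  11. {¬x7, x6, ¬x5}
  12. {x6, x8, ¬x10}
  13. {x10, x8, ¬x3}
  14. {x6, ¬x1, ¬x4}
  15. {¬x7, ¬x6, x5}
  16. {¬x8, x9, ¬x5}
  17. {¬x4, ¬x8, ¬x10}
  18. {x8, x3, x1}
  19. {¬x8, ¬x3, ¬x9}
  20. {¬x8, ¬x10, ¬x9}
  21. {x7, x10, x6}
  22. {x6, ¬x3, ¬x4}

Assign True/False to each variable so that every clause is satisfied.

x1=T, x2=F, x3=F, x4=F, x5=F, x6=T, x7=F, x8=F, x9=T, x10=F

Try x1 = True.
For the remaining variables, x2 = False, x3 = False, x4 = False, x5 = False, x6 = True, x7 = False, x8 = False, x9 = True, x10 = False works.
Every clause has at least one true literal under this assignment.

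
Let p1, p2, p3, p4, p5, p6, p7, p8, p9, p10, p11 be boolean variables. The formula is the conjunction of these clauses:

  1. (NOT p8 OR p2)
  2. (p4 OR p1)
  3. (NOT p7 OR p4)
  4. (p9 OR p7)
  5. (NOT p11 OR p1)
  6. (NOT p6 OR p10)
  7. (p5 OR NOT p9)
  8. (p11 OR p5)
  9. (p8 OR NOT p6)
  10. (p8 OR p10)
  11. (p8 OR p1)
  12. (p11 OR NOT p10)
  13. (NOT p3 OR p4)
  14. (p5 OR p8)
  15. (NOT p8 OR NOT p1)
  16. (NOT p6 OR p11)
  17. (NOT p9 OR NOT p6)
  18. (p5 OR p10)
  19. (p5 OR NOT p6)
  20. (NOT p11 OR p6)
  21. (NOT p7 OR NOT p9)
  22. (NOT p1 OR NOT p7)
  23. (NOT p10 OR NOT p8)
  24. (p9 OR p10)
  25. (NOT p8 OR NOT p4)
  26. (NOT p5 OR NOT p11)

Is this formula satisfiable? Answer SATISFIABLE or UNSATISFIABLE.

UNSATISFIABLE

p8 = True:
  propagation gives p2=True, p1=False, p4=True; an empty clause results — contradiction.
p8 = False:
  propagation gives p6=False, p10=True, p1=True, p11=True; an empty clause results — contradiction.
Every branch closes, so no satisfying assignment exists.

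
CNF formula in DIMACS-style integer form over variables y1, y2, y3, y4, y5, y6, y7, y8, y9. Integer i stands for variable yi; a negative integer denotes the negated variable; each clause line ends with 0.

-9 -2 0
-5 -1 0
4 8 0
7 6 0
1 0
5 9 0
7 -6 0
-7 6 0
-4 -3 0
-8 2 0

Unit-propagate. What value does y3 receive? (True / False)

False

(y1) is a unit clause: y1 = True.
From (NOT y5 OR NOT y1) and y1 = True: y5 = False.
In (y5 OR y9), y5 is now false; y9 must hold, so y9 = True.
In (NOT y9 OR NOT y2), NOT y9 is now false; NOT y2 must hold, so y2 = False.
In (y2 OR NOT y8), y2 is now false; NOT y8 must hold, so y8 = False.
From (y8 OR y4) and y8 = False: y4 = True.
From (NOT y4 OR NOT y3) and y4 = True: y3 = False.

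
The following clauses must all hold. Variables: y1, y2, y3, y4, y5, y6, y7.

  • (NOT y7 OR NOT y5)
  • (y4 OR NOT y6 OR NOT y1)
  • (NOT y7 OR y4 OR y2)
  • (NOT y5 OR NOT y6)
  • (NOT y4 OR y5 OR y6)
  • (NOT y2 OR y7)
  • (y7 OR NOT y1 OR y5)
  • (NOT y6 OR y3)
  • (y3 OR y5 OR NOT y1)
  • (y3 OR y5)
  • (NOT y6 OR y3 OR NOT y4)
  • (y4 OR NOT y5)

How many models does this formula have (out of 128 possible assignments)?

14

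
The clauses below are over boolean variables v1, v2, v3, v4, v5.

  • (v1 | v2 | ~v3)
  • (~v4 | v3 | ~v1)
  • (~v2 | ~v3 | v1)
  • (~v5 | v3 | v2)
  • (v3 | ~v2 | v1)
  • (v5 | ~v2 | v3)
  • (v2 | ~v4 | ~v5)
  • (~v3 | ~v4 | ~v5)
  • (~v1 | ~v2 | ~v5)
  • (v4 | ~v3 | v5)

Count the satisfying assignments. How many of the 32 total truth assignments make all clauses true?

Satisfying assignments:
  v1=0 v2=0 v3=0 v4=0 v5=0
  v1=0 v2=0 v3=0 v4=1 v5=0
  v1=1 v2=0 v3=0 v4=0 v5=0
  v1=1 v2=0 v3=1 v4=0 v5=1
  v1=1 v2=0 v3=1 v4=1 v5=0
  v1=1 v2=1 v3=1 v4=1 v5=0
That's 6 in total.

6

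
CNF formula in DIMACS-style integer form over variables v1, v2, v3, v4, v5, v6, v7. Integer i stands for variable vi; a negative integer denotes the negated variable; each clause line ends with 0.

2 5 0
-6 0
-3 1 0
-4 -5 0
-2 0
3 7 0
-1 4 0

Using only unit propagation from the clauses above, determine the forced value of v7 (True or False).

True

(~v6) stands alone — v6 = False.
(~v2) stands alone — v2 = False.
(v5 | v2) with v2 = False leaves only v5, so v5 = True.
In (~v5 | ~v4), ~v5 is now false; ~v4 must hold, so v4 = False.
From (v4 | ~v1) and v4 = False: v1 = False.
(v1 | ~v3): since v1 = False, the clause reduces to (~v3). v3 = False.
From (v3 | v7) and v3 = False: v7 = True.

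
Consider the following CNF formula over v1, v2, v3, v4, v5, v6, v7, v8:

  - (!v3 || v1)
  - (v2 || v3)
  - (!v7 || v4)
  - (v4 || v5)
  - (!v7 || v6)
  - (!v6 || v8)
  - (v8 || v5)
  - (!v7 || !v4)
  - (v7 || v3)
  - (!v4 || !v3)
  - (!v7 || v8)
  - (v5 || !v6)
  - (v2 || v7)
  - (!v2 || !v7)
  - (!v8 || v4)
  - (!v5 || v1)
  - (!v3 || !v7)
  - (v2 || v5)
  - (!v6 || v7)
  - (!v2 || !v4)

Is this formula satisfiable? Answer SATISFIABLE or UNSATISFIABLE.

SATISFIABLE

Pure literal: v1 appears only positively; assign v1 = True.
Set v2 = True and propagate.
  then v7 is forced to False.
  then v3 is forced to True.
  then v4 is forced to False.
  then v5 is forced to True.
  then v8 is forced to False.
  then v6 is forced to False.
So v1=True, v2=True, v3=True, v4=False, v5=True, v6=False, v7=False, v8=False is a satisfying assignment.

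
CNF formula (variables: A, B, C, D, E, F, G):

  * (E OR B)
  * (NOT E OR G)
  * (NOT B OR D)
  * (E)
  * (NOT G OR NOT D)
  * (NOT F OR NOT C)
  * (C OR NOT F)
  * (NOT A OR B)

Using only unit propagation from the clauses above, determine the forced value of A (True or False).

False

(E) is a unit clause: E = True.
(NOT E OR G) with E = True leaves only G, so G = True.
In (NOT G OR NOT D), NOT G is now false; NOT D must hold, so D = False.
(D OR NOT B) with D = False leaves only NOT B, so B = False.
In (NOT A OR B), B is now false; NOT A must hold, so A = False.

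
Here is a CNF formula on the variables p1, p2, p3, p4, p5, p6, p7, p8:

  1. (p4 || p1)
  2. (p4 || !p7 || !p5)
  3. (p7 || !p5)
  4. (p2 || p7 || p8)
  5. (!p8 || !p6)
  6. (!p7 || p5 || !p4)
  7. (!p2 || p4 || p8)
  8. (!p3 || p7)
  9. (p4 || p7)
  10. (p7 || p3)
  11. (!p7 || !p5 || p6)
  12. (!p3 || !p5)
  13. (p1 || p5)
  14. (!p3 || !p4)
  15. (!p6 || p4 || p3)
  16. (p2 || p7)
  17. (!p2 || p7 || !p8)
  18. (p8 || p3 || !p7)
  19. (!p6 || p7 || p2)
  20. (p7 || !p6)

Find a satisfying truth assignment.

p1 occurs only positively in the remaining clauses — set p1 = True.
Branch on p2: take p2 = False.
  then p7 is forced to True.
Set p3 = True and propagate.
  then p5 is forced to False.
  then p4 is forced to False.
For the remaining variables, p6 = False, p8 = True works.

p1 = T, p2 = F, p3 = T, p4 = F, p5 = F, p6 = F, p7 = T, p8 = T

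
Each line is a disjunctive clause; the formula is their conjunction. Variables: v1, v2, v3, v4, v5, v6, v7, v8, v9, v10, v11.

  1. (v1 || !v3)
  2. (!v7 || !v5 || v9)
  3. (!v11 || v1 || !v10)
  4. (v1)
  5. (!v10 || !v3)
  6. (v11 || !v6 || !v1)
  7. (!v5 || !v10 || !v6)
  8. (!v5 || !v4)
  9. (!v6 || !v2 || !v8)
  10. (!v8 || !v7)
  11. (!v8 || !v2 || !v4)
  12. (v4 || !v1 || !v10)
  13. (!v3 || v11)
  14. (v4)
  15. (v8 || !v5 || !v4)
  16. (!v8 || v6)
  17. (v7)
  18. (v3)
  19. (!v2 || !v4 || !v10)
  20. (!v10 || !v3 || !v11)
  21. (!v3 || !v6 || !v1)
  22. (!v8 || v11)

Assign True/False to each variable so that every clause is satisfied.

(v1) is a unit clause, so v1 = True.
The clause (v4) is unit: v4 must be True.
The clause (!v5) is unit: v5 must be False.
Unit propagation: (v7) forces v7 = True.
(!v8) is a unit clause, so v8 = False.
(v3) is a unit clause, so v3 = True.
(!v10) is a unit clause, so v10 = False.
The clause (v11) is unit: v11 must be True.
Unit propagation: (!v6) forces v6 = False.
v2, v9 are now unconstrained; take v2 = True, v9 = False.
Every clause has at least one true literal under this assignment.

v1 = True, v2 = True, v3 = True, v4 = True, v5 = False, v6 = False, v7 = True, v8 = False, v9 = False, v10 = False, v11 = True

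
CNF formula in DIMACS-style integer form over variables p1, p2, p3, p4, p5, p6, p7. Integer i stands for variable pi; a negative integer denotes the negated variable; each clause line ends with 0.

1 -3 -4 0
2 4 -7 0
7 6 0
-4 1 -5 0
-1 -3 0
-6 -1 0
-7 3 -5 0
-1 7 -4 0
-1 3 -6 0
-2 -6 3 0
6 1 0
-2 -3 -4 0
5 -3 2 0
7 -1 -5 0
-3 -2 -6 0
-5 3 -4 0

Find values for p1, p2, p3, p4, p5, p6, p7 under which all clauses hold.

p1=True, p2=False, p3=False, p4=True, p5=False, p6=False, p7=True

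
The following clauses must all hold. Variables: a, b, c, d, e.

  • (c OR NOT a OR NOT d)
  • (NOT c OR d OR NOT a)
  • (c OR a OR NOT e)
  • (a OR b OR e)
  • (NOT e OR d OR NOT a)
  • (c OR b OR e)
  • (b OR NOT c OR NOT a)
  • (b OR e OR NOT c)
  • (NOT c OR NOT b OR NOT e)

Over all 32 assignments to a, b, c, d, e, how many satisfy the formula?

Case analysis on c and a:
  c=1, a=1: remaining (b,d,e) ∈ {(1,1,0)} — 1.
  c=1, a=0: remaining (b,d,e) ∈ {(0,0,1); (0,1,1); (1,0,0); (1,1,0)} — 4.
  c=0, a=1: remaining (b,d,e) ∈ {(1,0,0)} — 1.
  c=0, a=0: remaining (b,d,e) ∈ {(1,0,0); (1,1,0)} — 2.
Total: 1 + 4 + 1 + 2 = 8.

8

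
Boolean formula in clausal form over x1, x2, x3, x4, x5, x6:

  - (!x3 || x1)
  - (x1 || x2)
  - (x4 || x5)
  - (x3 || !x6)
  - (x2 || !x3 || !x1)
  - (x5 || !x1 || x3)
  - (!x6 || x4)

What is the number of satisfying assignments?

12

Split on x1, then x3.
  x1=1, x3=1: 5 of the 16 assignments to (x2,x4,x5,x6) work.
  x1=1, x3=0: remaining (x2,x4,x5,x6) ∈ {(0,0,1,0); (0,1,1,0); (1,0,1,0); (1,1,1,0)} — 4.
  x1=0, x3=1: a clause becomes empty — 0.
  x1=0, x3=0: remaining (x2,x4,x5,x6) ∈ {(1,0,1,0); (1,1,0,0); (1,1,1,0)} — 3.
Total: 5 + 4 + 0 + 3 = 12.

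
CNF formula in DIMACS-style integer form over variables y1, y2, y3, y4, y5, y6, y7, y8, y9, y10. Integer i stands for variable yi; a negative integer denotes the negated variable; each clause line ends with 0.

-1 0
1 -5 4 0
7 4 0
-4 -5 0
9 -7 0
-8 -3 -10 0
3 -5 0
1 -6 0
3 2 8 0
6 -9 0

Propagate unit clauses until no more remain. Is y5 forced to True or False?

(~y1) is a unit clause: y1 = False.
In (~y6 | y1), y1 is now false; ~y6 must hold, so y6 = False.
(~y9 | y6) with y6 = False leaves only ~y9, so y9 = False.
(y9 | ~y7): since y9 = False, the clause reduces to (~y7). y7 = False.
(y7 | y4) with y7 = False leaves only y4, so y4 = True.
(~y5 | ~y4): since y4 = True, the clause reduces to (~y5). y5 = False.

False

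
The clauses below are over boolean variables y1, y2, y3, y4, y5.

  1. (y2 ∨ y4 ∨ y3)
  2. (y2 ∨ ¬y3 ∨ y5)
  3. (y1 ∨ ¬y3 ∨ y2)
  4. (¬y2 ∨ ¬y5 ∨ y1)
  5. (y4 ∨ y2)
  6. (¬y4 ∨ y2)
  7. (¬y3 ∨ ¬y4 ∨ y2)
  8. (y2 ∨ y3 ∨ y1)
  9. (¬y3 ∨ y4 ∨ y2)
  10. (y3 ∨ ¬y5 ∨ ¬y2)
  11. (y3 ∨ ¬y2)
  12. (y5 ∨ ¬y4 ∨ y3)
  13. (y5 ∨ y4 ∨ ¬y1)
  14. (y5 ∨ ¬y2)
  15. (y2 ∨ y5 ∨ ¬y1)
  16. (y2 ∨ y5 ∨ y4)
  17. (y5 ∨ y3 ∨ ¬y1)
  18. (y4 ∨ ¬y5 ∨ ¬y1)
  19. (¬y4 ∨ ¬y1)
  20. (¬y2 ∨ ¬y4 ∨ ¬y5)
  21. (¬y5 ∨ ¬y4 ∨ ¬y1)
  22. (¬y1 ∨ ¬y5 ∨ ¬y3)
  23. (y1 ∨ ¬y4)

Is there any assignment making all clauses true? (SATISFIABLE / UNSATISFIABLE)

y2 = True:
  propagation gives y3=True, y5=True, y1=True; an empty clause results — contradiction.
y2 = False:
  propagation gives y4=True; an empty clause results — contradiction.
Every branch closes, so no satisfying assignment exists.

UNSATISFIABLE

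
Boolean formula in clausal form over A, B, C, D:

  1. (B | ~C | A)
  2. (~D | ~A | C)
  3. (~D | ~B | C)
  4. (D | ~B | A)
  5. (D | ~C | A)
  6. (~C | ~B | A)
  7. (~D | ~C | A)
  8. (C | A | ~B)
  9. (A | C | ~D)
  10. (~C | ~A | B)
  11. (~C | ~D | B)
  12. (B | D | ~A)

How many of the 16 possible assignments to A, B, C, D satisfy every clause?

4

The models are:
  A=F B=F C=F D=F
  A=T B=T C=F D=F
  A=T B=T C=T D=F
  A=T B=T C=T D=T
That's 4 in total.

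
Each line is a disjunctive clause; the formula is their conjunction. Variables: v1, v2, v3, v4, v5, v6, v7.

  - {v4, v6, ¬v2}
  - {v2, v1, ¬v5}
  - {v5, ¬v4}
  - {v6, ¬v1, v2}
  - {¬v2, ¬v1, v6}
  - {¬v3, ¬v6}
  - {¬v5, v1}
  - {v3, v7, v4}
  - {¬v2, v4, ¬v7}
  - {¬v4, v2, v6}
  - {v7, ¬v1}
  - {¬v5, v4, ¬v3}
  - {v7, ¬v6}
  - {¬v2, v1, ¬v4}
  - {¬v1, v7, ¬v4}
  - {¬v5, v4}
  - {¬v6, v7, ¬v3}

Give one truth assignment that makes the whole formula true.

v1=False, v2=False, v3=True, v4=False, v5=False, v6=False, v7=False

Set v1 = False and propagate.
  then v5 is forced to False.
  then v4 is forced to False.
Set v2 = False and propagate.
Branch on v3: take v3 = True.
  then v6 is forced to False.
v7 is now unconstrained; take v7 = False.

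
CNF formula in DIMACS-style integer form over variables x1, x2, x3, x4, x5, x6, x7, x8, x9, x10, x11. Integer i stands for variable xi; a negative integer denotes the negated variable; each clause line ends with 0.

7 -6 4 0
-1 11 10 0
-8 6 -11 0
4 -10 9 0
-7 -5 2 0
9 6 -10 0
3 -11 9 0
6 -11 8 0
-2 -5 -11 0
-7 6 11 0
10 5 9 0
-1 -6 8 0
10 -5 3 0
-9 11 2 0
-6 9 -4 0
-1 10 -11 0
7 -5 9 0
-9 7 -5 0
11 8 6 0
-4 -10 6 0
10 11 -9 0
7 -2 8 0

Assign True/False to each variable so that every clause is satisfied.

x1 = False, x2 = True, x3 = True, x4 = True, x5 = False, x6 = True, x7 = False, x8 = True, x9 = True, x10 = False, x11 = True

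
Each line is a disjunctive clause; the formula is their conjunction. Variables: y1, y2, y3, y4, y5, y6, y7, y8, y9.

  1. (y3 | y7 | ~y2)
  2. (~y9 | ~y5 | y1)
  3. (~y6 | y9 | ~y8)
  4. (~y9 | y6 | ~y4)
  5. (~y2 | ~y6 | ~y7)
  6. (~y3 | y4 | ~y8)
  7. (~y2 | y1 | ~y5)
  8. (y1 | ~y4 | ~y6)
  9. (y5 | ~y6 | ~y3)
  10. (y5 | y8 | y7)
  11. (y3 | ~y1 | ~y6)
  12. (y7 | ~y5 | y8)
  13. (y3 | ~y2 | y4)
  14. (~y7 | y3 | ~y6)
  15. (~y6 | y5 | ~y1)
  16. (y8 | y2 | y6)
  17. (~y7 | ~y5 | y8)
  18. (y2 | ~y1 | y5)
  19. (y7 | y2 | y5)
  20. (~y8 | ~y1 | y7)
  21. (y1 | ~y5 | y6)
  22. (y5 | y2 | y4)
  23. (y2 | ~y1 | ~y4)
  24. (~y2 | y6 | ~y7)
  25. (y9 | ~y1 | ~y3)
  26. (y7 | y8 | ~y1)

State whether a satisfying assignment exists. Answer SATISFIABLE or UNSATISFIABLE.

SATISFIABLE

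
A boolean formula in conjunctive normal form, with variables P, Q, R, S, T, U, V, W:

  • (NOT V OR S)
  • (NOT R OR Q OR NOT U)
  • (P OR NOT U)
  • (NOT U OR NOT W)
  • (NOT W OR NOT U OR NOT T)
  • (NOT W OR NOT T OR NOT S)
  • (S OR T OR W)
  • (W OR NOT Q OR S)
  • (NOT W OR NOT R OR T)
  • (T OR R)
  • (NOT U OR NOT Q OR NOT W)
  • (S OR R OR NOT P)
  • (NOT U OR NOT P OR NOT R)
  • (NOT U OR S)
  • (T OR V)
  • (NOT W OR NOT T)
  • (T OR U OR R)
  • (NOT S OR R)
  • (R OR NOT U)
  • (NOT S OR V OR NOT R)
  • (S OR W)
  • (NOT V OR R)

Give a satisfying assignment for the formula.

P=True, Q=True, R=True, S=True, T=True, U=False, V=True, W=False

Check each clause:
  1. (S OR NOT V) — S is true.
  2. (NOT R OR Q OR NOT U) — Q is true.
  3. (P OR NOT U) — P is true.
  4. (NOT W OR NOT U) — NOT W is true.
  5. (NOT U OR NOT W OR NOT T) — NOT W is true.
  6. (NOT S OR NOT T OR NOT W) — NOT W is true.
  7. (T OR W OR S) — S is true.
  8. (NOT Q OR W OR S) — S is true.
  9. (NOT R OR NOT W OR T) — NOT W is true.
  10. (R OR T) — R is true.
  11. (NOT U OR NOT W OR NOT Q) — NOT W is true.
  12. (NOT P OR R OR S) — R is true.
  13. (NOT U OR NOT R OR NOT P) — NOT U is true.
  14. (S OR NOT U) — NOT U is true.
  15. (V OR T) — T is true.
  16. (NOT W OR NOT T) — NOT W is true.
  17. (T OR R OR U) — R is true.
  18. (NOT S OR R) — R is true.
  19. (NOT U OR R) — NOT U is true.
  20. (NOT S OR NOT R OR V) — V is true.
  21. (S OR W) — S is true.
  22. (R OR NOT V) — R is true.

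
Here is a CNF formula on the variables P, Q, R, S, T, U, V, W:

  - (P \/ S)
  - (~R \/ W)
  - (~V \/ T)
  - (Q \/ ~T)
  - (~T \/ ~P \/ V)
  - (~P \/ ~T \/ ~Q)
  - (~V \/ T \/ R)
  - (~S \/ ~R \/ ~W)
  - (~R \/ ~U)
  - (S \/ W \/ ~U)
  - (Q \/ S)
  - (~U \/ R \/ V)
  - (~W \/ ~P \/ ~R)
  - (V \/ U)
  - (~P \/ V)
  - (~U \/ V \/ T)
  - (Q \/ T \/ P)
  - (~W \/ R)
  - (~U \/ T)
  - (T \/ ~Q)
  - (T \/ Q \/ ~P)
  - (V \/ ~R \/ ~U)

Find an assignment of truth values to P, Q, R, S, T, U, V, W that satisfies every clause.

P=F  Q=T  R=F  S=T  T=T  U=F  V=T  W=F

Branch on P: take P = False.
  then S is forced to True.
Branch on Q: take Q = True.
  then T is forced to True.
Try R = False.
  then W is forced to False.
For the remaining variables, U = False, V = True works.
Every clause has at least one true literal under this assignment.
Check each clause:
  1. (P \/ S) — S is true.
  2. (W \/ ~R) — ~R is true.
  3. (T \/ ~V) — T is true.
  4. (Q \/ ~T) — Q is true.
  5. (~T \/ V \/ ~P) — ~P is true.
  6. (~T \/ ~Q \/ ~P) — ~P is true.
  7. (T \/ R \/ ~V) — T is true.
  8. (~R \/ ~S \/ ~W) — ~W is true.
  9. (~R \/ ~U) — ~U is true.
  10. (~U \/ S \/ W) — ~U is true.
  11. (Q \/ S) — Q is true.
  12. (R \/ V \/ ~U) — ~U is true.
  13. (~W \/ ~R \/ ~P) — ~W is true.
  14. (V \/ U) — V is true.
  15. (~P \/ V) — ~P is true.
  16. (~U \/ T \/ V) — ~U is true.
  17. (T \/ Q \/ P) — Q is true.
  18. (R \/ ~W) — ~W is true.
  19. (~U \/ T) — ~U is true.
  20. (T \/ ~Q) — T is true.
  21. (T \/ Q \/ ~P) — Q is true.
  22. (~R \/ V \/ ~U) — ~U is true.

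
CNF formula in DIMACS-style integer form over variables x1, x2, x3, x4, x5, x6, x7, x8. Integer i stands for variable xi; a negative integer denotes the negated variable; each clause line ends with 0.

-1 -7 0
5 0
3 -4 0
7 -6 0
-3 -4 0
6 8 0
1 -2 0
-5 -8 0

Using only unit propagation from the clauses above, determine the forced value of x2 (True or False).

(x5) is a unit clause: x5 = True.
In (!x5 || !x8), !x5 is now false; !x8 must hold, so x8 = False.
From (x6 || x8) and x8 = False: x6 = True.
In (x7 || !x6), !x6 is now false; x7 must hold, so x7 = True.
(!x1 || !x7): since x7 = True, the clause reduces to (!x1). x1 = False.
(!x2 || x1): since x1 = False, the clause reduces to (!x2). x2 = False.

False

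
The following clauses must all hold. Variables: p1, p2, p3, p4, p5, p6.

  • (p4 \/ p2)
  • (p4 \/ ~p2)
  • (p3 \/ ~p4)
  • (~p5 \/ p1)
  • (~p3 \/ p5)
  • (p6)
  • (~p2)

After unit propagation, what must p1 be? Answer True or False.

Unit clause (p6) sets p6 = True.
Unit clause (~p2) sets p2 = False.
(p2 \/ p4): since p2 = False, the clause reduces to (p4). p4 = True.
(~p4 \/ p3) with p4 = True leaves only p3, so p3 = True.
From (p5 \/ ~p3) and p3 = True: p5 = True.
(~p5 \/ p1) with p5 = True leaves only p1, so p1 = True.

True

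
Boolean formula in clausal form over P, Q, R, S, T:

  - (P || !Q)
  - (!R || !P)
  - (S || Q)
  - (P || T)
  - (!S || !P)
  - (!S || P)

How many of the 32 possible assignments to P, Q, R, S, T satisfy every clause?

2

The models are:
  P=1 Q=1 R=0 S=0 T=0
  P=1 Q=1 R=0 S=0 T=1
That's 2 in total.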